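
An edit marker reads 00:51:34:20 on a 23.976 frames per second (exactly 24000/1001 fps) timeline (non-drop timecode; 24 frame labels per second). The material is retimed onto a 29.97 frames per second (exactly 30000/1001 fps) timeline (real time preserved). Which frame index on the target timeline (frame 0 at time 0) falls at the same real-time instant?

frame 92845

Source frame index: (0×3600 + 51×60 + 34) × 24 + 20 = 74276.
Real time: 74276 / (24000/1001) = 18587569/6000 s.
Target frame: (18587569/6000) × (30000/1001) = 92845.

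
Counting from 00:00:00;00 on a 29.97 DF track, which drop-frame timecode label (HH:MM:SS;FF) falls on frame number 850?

Ten DF minutes hold 17982 frames, so frame 850 lies in block 0 (frames 0–17981) with 850 frames into that block.
The block's first minute is 1800 frames and the rest 1798 each; 850 frames reaches minute 0, so 0 × 18 + 0 × 2 = 0 labels have been skipped so far.
Adding those back, label number 850 + 0 = 850 at 30 labels/s is 28 s + 10 f = 0 h 0 min 28 s frame 10, i.e. 00:00:28;10.

00:00:28;10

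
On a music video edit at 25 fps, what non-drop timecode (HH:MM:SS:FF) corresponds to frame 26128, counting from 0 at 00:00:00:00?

26128 ÷ 25 = 1045 full seconds, remainder 3 frames.
1045 s = 0 h 17 min 25 s.
Timecode: 00:17:25:03.

00:17:25:03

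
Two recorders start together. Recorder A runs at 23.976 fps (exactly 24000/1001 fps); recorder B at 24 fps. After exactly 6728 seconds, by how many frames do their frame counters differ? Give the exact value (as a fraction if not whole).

A emits 24000/1001 × 6728 = 161472000/1001 frames; B emits 24 × 6728 = 161472.
Difference = 161472/1001 frames (≈ 161.3107); B is ahead of A.

161472/1001 frames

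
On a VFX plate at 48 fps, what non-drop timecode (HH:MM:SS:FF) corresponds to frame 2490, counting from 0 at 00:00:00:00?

00:00:51:42

2490 ÷ 48 = 51 full seconds, remainder 42 frames.
51 s = 0 h 0 min 51 s.
Timecode: 00:00:51:42.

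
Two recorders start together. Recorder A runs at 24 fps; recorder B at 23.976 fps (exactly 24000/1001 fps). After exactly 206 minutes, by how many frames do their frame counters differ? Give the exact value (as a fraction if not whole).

206 min = 12360 s.
A emits 24 × 12360 = 296640 frames; B emits 24000/1001 × 12360 = 296640000/1001.
Difference = 296640/1001 frames (≈ 296.3437); B is behind A.

296640/1001 frames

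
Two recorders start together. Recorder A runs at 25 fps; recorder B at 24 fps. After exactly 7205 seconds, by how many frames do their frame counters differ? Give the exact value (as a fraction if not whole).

A emits 25 × 7205 = 180125 frames; B emits 24 × 7205 = 172920.
Difference = 7205 frames; B is behind A.

7205 frames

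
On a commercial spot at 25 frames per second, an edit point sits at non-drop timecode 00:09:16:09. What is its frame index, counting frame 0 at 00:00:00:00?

frame 13909

Total seconds to the label: (0 × 3600 + 9 × 60 + 16) = 556.
Frame index = 556 × 25 + 9 = 13909.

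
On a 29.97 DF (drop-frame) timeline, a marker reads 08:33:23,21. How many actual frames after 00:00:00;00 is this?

As if non-drop at 30 labels/s: (8 × 3600 + 33 × 60 + 23) × 30 + 21 = 924111.
Minute boundaries passed: 513; those not divisible by 10: 513 − 51 = 462; dropped labels = 2 × 462 = 924.
Actual frame index = 924111 − 924 = 923187.

923187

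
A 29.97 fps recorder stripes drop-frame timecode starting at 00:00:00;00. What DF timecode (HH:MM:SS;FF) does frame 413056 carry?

03:49:42;10

Each 10-minute DF block holds 10 × 60 × 30 − 9 × 2 = 17982 frames. 413056 ÷ 17982 → 22 full blocks, remainder 17452.
Within the partial block the first minute is 1800 frames and each further minute 1798, so 9 further minute boundaries passed. Total skipped labels = 18 × 22 + 2 × 9 = 414.
Non-drop label index = 413056 + 414 = 413470; at 30 labels/s that is 03:49:42:10, i.e. DF 03:49:42;10.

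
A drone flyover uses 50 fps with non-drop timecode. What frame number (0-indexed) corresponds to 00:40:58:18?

frame 122918

Total seconds to the label: (0 × 3600 + 40 × 60 + 58) = 2458.
Frame index = 2458 × 50 + 18 = 122918.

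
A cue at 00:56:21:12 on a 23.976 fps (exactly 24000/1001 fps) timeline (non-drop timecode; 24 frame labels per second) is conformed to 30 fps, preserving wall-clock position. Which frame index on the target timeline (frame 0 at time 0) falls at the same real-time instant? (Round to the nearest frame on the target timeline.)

Source frame index: (0×3600 + 56×60 + 21) × 24 + 12 = 81156.
Real time: 81156 / (24000/1001) = 6769763/2000 s.
Target frame: (6769763/2000) × (30) = 20309289/200 ≈ 101546.445 → 101546.

frame 101546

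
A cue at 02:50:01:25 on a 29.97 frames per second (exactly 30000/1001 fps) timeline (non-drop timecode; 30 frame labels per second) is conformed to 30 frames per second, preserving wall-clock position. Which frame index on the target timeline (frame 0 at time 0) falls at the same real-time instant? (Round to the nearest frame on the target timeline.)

Source frame index: (2×3600 + 50×60 + 1) × 30 + 25 = 306055.
Real time: 306055 / (30000/1001) = 61272211/6000 s.
Target frame: (61272211/6000) × (30) = 61272211/200 ≈ 306361.055 → 306361.

frame 306361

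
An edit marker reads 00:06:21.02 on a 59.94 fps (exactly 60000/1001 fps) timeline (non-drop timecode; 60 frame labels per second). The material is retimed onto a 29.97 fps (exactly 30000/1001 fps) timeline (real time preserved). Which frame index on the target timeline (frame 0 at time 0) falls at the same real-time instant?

Source frame index: (0×3600 + 6×60 + 21) × 60 + 2 = 22862.
Real time: 22862 / (60000/1001) = 11442431/30000 s.
Target frame: (11442431/30000) × (30000/1001) = 11431.

frame 11431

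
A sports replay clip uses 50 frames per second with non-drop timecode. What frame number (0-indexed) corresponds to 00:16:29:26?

49476

Total seconds to the label: (0 × 3600 + 16 × 60 + 29) = 989.
Frame index = 989 × 50 + 26 = 49476.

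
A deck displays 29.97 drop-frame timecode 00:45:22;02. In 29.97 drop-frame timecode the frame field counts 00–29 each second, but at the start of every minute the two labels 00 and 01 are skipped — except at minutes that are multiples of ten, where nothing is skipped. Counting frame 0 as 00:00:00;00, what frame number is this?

81580

As if non-drop at 30 labels/s: (0 × 3600 + 45 × 60 + 22) × 30 + 2 = 81662.
Minute boundaries passed: 45; those not divisible by 10: 45 − 4 = 41; dropped labels = 2 × 41 = 82.
Actual frame index = 81662 − 82 = 81580.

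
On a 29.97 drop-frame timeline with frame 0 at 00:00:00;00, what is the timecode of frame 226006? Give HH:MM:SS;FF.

02:05:41;02

Ten DF minutes hold 17982 frames, so frame 226006 lies in block 12 (frames 215784–233765) with 10222 frames into that block.
The block's first minute is 1800 frames and the rest 1798 each; 10222 frames reaches minute 5, so 12 × 18 + 5 × 2 = 226 labels have been skipped so far.
Adding those back, label number 226006 + 226 = 226232 at 30 labels/s is 7541 s + 2 f = 2 h 5 min 41 s frame 2, i.e. 02:05:41;02.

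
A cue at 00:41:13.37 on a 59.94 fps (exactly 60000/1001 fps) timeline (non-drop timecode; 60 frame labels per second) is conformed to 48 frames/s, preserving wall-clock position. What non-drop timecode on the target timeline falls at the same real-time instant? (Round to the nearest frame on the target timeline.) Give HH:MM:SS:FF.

Source frame index: (0×3600 + 41×60 + 13) × 60 + 37 = 148417.
Real time: 148417 / (60000/1001) = 148565417/60000 s.
Target frame: (148565417/60000) × (48) = 148565417/1250 ≈ 118852.334 → 118852.
At 48 labels/s: frame 118852 → 00:41:16:04.

00:41:16:04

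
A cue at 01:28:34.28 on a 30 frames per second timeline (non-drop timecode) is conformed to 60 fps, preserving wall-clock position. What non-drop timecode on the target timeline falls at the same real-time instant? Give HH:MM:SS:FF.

Source frame index: (1×3600 + 28×60 + 34) × 30 + 28 = 159448.
Real time: 159448 / (30) = 79724/15 s.
Target frame: (79724/15) × (60) = 318896.
At 60 labels/s: frame 318896 → 01:28:34:56.

01:28:34:56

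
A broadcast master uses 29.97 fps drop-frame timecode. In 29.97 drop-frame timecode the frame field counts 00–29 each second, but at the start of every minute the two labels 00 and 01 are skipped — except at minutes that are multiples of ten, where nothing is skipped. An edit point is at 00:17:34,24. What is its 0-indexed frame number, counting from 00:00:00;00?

31612

As if non-drop at 30 labels/s: (0 × 3600 + 17 × 60 + 34) × 30 + 24 = 31644.
Minute boundaries passed: 17; those not divisible by 10: 17 − 1 = 16; dropped labels = 2 × 16 = 32.
Actual frame index = 31644 − 32 = 31612.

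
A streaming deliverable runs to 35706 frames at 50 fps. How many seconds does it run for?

Running time = 35706 / (50) = 714.12 s.

714.12 seconds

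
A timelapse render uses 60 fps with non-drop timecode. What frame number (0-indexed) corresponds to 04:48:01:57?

Total seconds to the label: (4 × 3600 + 48 × 60 + 1) = 17281.
Frame index = 17281 × 60 + 57 = 1036917.

frame 1036917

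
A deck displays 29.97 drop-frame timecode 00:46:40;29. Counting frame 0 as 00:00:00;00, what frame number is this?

As if non-drop at 30 labels/s: (0 × 3600 + 46 × 60 + 40) × 30 + 29 = 84029.
Minute boundaries passed: 46; those not divisible by 10: 46 − 4 = 42; dropped labels = 2 × 42 = 84.
Actual frame index = 84029 − 84 = 83945.

83945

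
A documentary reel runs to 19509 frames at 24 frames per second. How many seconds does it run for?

812.875 seconds

Running time = 19509 / (24) = 812.875 s.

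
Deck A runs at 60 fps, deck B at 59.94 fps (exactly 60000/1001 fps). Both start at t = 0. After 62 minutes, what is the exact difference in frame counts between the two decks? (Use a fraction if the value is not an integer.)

62 min = 3720 s.
A emits 60 × 3720 = 223200 frames; B emits 60000/1001 × 3720 = 223200000/1001.
Difference = 223200/1001 frames (≈ 222.9770); B is behind A.

223200/1001 frames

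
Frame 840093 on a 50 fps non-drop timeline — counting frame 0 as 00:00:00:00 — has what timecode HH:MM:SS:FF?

840093 ÷ 50 = 16801 full seconds, remainder 43 frames.
16801 s = 4 h 40 min 1 s.
Timecode: 04:40:01:43.

04:40:01:43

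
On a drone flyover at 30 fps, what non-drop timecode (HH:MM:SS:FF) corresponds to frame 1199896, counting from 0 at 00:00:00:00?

11:06:36:16

1199896 ÷ 30 = 39996 full seconds, remainder 16 frames.
39996 s = 11 h 6 min 36 s.
Timecode: 11:06:36:16.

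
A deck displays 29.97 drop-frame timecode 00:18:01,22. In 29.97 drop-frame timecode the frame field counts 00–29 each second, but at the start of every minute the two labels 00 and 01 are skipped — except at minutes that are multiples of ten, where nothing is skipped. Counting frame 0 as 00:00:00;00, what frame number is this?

32418

As if non-drop at 30 labels/s: (0 × 3600 + 18 × 60 + 1) × 30 + 22 = 32452.
Minute boundaries passed: 18; those not divisible by 10: 18 − 1 = 17; dropped labels = 2 × 17 = 34.
Actual frame index = 32452 − 34 = 32418.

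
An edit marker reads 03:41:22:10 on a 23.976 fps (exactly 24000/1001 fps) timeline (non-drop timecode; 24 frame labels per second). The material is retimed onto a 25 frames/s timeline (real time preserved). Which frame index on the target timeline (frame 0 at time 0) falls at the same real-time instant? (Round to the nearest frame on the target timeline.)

Source frame index: (3×3600 + 41×60 + 22) × 24 + 10 = 318778.
Real time: 318778 / (24000/1001) = 159548389/12000 s.
Target frame: (159548389/12000) × (25) = 159548389/480 ≈ 332392.477 → 332392.

frame 332392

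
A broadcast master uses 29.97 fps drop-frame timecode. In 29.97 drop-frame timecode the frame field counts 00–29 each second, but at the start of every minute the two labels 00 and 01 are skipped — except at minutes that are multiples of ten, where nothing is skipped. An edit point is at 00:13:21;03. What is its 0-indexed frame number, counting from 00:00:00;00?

Complete 10-minute blocks: 1, each 17982 frames → 17982.
Remaining 3 whole minutes in the current block: 1800 + 2 × 1798 = 5396 frames.
Within the current minute: 21 × 30 + 3 − 2 = 631 (labels ;00/;01 skipped at this minute). Total = 17982 + 5396 + 631 = 24009.

24009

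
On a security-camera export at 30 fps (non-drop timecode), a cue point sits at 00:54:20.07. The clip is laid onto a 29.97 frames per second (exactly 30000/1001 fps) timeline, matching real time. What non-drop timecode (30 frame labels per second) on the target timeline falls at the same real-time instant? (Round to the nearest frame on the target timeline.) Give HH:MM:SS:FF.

00:54:16:29

Source frame index: (0×3600 + 54×60 + 20) × 30 + 7 = 97807.
Real time: 97807 / (30) = 97807/30 s.
Target frame: (97807/30) × (30000/1001) = 97807000/1001 ≈ 97709.291 → 97709.
At 30 labels/s: frame 97709 → 00:54:16:29.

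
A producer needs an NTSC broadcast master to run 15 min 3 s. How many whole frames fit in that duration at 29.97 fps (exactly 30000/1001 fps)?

27062 frames

15 min 3 s = 903 s.
Frames = 903 × 30000/1001 = 3870000/143 ≈ 27062.9371.
Complete frames: 27062.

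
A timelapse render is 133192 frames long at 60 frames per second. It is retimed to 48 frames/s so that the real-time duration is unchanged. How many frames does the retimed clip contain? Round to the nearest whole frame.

Frames at target rate = 133192 × (48) / (60) = 532768/5 ≈ 106553.600.
Nearest whole frame: 106554.

106554 frames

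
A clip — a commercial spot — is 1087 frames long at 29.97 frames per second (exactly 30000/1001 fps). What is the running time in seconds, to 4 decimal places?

36.2696 seconds

Running time = 1087 × 1001/30000 = 1088087/30000 s ≈ 36.2696 s.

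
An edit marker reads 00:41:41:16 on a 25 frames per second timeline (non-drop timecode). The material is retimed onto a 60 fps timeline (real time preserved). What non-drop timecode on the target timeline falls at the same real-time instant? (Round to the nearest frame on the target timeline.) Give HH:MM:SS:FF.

00:41:41:38

Source frame index: (0×3600 + 41×60 + 41) × 25 + 16 = 62541.
Real time: 62541 / (25) = 62541/25 s.
Target frame: (62541/25) × (60) = 750492/5 ≈ 150098.400 → 150098.
At 60 labels/s: frame 150098 → 00:41:41:38.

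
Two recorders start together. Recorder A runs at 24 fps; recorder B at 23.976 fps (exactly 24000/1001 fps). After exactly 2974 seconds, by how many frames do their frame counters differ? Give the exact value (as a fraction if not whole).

71376/1001 frames

A emits 24 × 2974 = 71376 frames; B emits 24000/1001 × 2974 = 71376000/1001.
Difference = 71376/1001 frames (≈ 71.3047); B is behind A.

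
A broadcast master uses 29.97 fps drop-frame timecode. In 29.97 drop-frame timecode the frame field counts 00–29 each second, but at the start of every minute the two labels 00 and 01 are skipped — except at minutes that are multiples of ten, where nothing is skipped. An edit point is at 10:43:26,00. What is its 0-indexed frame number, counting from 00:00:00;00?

1157022

As if non-drop at 30 labels/s: (10 × 3600 + 43 × 60 + 26) × 30 + 0 = 1158180.
Minute boundaries passed: 643; those not divisible by 10: 643 − 64 = 579; dropped labels = 2 × 579 = 1158.
Actual frame index = 1158180 − 1158 = 1157022.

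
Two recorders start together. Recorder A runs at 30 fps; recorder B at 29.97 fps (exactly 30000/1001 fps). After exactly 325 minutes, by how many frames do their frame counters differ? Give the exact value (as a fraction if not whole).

325 min = 19500 s.
A emits 30 × 19500 = 585000 frames; B emits 30000/1001 × 19500 = 45000000/77.
Difference = 45000/77 frames (≈ 584.4156); B is behind A.

45000/77 frames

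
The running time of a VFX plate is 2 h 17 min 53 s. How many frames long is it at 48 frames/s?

397104 frames

2 h 17 min 53 s = 8273 s.
Frames = 8273 × 48 = 397104.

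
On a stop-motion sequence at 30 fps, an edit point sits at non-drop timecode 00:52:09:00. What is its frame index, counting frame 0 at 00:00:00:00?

frame 93870

Total seconds to the label: (0 × 3600 + 52 × 60 + 9) = 3129.
Frame index = 3129 × 30 + 0 = 93870.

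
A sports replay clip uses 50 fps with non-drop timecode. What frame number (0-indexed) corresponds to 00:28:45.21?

Total seconds to the label: (0 × 3600 + 28 × 60 + 45) = 1725.
Frame index = 1725 × 50 + 21 = 86271.

86271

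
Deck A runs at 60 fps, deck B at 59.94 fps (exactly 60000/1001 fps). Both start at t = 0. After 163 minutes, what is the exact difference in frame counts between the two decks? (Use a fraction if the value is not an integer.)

163 min = 9780 s.
A emits 60 × 9780 = 586800 frames; B emits 60000/1001 × 9780 = 586800000/1001.
Difference = 586800/1001 frames (≈ 586.2138); B is behind A.

586800/1001 frames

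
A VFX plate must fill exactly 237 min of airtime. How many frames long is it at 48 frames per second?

237 min = 14220 s.
Frames = 14220 × 48 = 682560.

682560 frames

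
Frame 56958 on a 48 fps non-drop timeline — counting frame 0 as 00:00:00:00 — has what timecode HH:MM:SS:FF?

56958 ÷ 48 = 1186 full seconds, remainder 30 frames.
1186 s = 0 h 19 min 46 s.
Timecode: 00:19:46:30.

00:19:46:30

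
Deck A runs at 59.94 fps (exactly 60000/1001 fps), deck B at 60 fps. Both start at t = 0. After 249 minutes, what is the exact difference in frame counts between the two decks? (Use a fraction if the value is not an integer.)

249 min = 14940 s.
A emits 60000/1001 × 14940 = 896400000/1001 frames; B emits 60 × 14940 = 896400.
Difference = 896400/1001 frames (≈ 895.5045); B is ahead of A.

896400/1001 frames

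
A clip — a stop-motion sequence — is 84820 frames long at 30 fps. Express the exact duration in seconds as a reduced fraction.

8482/3 seconds

Running time = 84820 ÷ (30) = 84820 × 1/30 = 8482/3 s.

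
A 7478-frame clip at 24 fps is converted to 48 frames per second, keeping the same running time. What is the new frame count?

Target frames = source frames × (target rate / source rate) = 7478 × (48)/(24) = 7478 × 2 = 14956.

14956 frames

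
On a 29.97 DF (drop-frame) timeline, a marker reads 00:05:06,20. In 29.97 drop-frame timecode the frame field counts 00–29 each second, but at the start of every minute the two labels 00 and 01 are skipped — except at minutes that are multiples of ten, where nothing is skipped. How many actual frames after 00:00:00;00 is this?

Complete 10-minute blocks: 0, each 17982 frames → 0.
Remaining 5 whole minutes in the current block: 1800 + 4 × 1798 = 8992 frames.
Within the current minute: 6 × 30 + 20 − 2 = 198 (labels ;00/;01 skipped at this minute). Total = 0 + 8992 + 198 = 9190.

9190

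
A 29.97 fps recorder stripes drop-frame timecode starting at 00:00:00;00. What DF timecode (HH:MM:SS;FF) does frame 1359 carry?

Ten DF minutes hold 17982 frames, so frame 1359 lies in block 0 (frames 0–17981) with 1359 frames into that block.
The block's first minute is 1800 frames and the rest 1798 each; 1359 frames reaches minute 0, so 0 × 18 + 0 × 2 = 0 labels have been skipped so far.
Adding those back, label number 1359 + 0 = 1359 at 30 labels/s is 45 s + 9 f = 0 h 0 min 45 s frame 9, i.e. 00:00:45;09.

00:00:45;09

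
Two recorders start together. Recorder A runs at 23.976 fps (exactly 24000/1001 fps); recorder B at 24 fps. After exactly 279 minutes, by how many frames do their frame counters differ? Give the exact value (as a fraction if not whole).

401760/1001 frames

279 min = 16740 s.
A emits 24000/1001 × 16740 = 401760000/1001 frames; B emits 24 × 16740 = 401760.
Difference = 401760/1001 frames (≈ 401.3586); B is ahead of A.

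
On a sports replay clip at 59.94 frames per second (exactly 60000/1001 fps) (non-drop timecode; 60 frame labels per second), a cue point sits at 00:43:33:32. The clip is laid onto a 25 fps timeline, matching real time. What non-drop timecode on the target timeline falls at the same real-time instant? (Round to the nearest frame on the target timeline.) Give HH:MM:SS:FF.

Source frame index: (0×3600 + 43×60 + 33) × 60 + 32 = 156812.
Real time: 156812 / (60000/1001) = 39242203/15000 s.
Target frame: (39242203/15000) × (25) = 39242203/600 ≈ 65403.672 → 65404.
At 25 labels/s: frame 65404 → 00:43:36:04.

00:43:36:04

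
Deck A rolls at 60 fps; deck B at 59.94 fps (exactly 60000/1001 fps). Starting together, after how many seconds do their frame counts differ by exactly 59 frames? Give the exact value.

The gap grows by |60000/1001 − 60| = 60/1001 frames per second.
Time for a 59-frame gap: 59 ÷ (60/1001) = 59059/60 s.

59059/60 seconds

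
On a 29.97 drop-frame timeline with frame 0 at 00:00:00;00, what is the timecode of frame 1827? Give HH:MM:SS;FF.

00:01:00;29

Ten DF minutes hold 17982 frames, so frame 1827 lies in block 0 (frames 0–17981) with 1827 frames into that block.
The block's first minute is 1800 frames and the rest 1798 each; 1827 frames reaches minute 1, so 0 × 18 + 1 × 2 = 2 labels have been skipped so far.
Adding those back, label number 1827 + 2 = 1829 at 30 labels/s is 60 s + 29 f = 0 h 1 min 0 s frame 29, i.e. 00:01:00;29.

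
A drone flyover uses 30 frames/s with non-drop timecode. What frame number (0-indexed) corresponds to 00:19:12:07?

frame 34567

Total seconds to the label: (0 × 3600 + 19 × 60 + 12) = 1152.
Frame index = 1152 × 30 + 7 = 34567.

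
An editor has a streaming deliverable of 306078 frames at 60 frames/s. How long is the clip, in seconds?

Running time = 306078 / (60) = 5101.3 s.

5101.3 seconds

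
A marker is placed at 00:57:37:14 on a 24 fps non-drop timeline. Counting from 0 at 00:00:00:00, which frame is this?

frame 82982

Total seconds to the label: (0 × 3600 + 57 × 60 + 37) = 3457.
Frame index = 3457 × 24 + 14 = 82982.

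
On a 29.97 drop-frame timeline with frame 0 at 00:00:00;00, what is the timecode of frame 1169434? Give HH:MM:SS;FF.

10:50:20;04

Each 10-minute DF block holds 10 × 60 × 30 − 9 × 2 = 17982 frames. 1169434 ÷ 17982 → 65 full blocks, remainder 604.
Within the partial block the first minute is 1800 frames and each further minute 1798, so 0 further minute boundaries passed. Total skipped labels = 18 × 65 + 2 × 0 = 1170.
Non-drop label index = 1169434 + 1170 = 1170604; at 30 labels/s that is 10:50:20:04, i.e. DF 10:50:20;04.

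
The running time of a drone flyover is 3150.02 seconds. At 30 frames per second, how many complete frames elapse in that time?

Frames = 3150.02 × 30 = 472503/5 ≈ 94500.6000.
Complete frames: 94500.

94500 frames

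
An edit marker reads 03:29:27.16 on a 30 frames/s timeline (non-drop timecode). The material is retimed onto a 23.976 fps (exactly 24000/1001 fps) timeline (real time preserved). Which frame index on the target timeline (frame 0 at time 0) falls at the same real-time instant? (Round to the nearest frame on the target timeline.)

Source frame index: (3×3600 + 29×60 + 27) × 30 + 16 = 377026.
Real time: 377026 / (30) = 188513/15 s.
Target frame: (188513/15) × (24000/1001) = 23201600/77 ≈ 301319.481 → 301319.

frame 301319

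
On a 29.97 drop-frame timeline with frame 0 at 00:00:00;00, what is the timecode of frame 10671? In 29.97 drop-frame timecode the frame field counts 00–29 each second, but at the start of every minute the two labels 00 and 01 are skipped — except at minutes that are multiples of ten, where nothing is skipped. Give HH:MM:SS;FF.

Each 10-minute DF block holds 10 × 60 × 30 − 9 × 2 = 17982 frames. 10671 ÷ 17982 → 0 full blocks, remainder 10671.
Within the partial block the first minute is 1800 frames and each further minute 1798, so 5 further minute boundaries passed. Total skipped labels = 18 × 0 + 2 × 5 = 10.
Non-drop label index = 10671 + 10 = 10681; at 30 labels/s that is 00:05:56:01, i.e. DF 00:05:56;01.

00:05:56;01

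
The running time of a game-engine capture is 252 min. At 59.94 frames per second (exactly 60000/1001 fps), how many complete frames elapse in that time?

906293 frames

252 min = 15120 s.
Frames = 15120 × 60000/1001 = 129600000/143 ≈ 906293.7063.
Complete frames: 906293.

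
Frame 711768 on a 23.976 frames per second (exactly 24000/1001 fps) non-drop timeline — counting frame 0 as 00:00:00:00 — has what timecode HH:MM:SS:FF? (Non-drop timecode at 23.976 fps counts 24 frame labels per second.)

08:14:17:00

711768 ÷ 24 = 29657 full seconds, remainder 0 frames.
29657 s = 8 h 14 min 17 s.
Timecode: 08:14:17:00.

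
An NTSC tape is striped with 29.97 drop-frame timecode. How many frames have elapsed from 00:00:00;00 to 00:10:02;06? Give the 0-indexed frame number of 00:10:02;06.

Complete 10-minute blocks: 1, each 17982 frames → 17982.
Remaining 0 whole minutes in the current block: 0 frames.
Within the current minute: 2 × 30 + 6 = 66. Total = 17982 + 0 + 66 = 18048.

18048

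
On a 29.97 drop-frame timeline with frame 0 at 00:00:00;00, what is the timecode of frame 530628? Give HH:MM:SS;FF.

Ten DF minutes hold 17982 frames, so frame 530628 lies in block 29 (frames 521478–539459) with 9150 frames into that block.
The block's first minute is 1800 frames and the rest 1798 each; 9150 frames reaches minute 5, so 29 × 18 + 5 × 2 = 532 labels have been skipped so far.
Adding those back, label number 530628 + 532 = 531160 at 30 labels/s is 17705 s + 10 f = 4 h 55 min 5 s frame 10, i.e. 04:55:05;10.

04:55:05;10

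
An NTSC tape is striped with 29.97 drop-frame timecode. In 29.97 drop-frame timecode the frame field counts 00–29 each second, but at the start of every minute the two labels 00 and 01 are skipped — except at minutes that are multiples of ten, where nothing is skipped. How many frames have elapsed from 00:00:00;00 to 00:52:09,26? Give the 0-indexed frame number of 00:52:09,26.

As if non-drop at 30 labels/s: (0 × 3600 + 52 × 60 + 9) × 30 + 26 = 93896.
Minute boundaries passed: 52; those not divisible by 10: 52 − 5 = 47; dropped labels = 2 × 47 = 94.
Actual frame index = 93896 − 94 = 93802.

93802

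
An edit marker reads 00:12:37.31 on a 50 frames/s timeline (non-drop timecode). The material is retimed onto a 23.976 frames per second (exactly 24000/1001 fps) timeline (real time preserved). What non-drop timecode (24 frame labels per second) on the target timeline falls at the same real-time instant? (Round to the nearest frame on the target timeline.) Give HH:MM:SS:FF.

Source frame index: (0×3600 + 12×60 + 37) × 50 + 31 = 37881.
Real time: 37881 / (50) = 37881/50 s.
Target frame: (37881/50) × (24000/1001) = 18182880/1001 ≈ 18164.715 → 18165.
At 24 labels/s: frame 18165 → 00:12:36:21.

00:12:36:21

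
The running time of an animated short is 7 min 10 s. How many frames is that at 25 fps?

10750 frames

7 min 10 s = 430 s.
Frames = 430 × 25 = 10750.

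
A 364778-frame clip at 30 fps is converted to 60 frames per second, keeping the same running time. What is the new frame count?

Target frames = source frames × (target rate / source rate) = 364778 × (60)/(30) = 364778 × 2 = 729556.

729556 frames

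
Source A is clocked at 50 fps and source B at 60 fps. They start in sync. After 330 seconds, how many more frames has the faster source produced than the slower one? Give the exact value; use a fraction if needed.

3300 frames

A emits 50 × 330 = 16500 frames; B emits 60 × 330 = 19800.
Difference = 3300 frames; B is ahead of A.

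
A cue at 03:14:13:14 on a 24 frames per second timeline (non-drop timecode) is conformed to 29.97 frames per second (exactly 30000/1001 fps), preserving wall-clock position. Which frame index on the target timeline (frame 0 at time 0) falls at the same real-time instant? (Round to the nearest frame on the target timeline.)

Source frame index: (3×3600 + 14×60 + 13) × 24 + 14 = 279686.
Real time: 279686 / (24) = 139843/12 s.
Target frame: (139843/12) × (30000/1001) = 31782500/91 ≈ 349258.242 → 349258.

frame 349258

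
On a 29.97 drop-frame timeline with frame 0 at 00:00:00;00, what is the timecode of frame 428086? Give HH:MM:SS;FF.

03:58:03;26

Ten DF minutes hold 17982 frames, so frame 428086 lies in block 23 (frames 413586–431567) with 14500 frames into that block.
The block's first minute is 1800 frames and the rest 1798 each; 14500 frames reaches minute 8, so 23 × 18 + 8 × 2 = 430 labels have been skipped so far.
Adding those back, label number 428086 + 430 = 428516 at 30 labels/s is 14283 s + 26 f = 3 h 58 min 3 s frame 26, i.e. 03:58:03;26.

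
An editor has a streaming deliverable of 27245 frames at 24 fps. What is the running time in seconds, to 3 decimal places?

Running time = 27245 × 1/24 = 27245/24 s ≈ 1135.208 s.

1135.208 seconds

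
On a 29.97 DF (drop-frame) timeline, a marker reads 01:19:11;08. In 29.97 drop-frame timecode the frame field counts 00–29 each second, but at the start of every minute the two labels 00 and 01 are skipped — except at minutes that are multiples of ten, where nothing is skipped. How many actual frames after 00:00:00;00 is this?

142394

As if non-drop at 30 labels/s: (1 × 3600 + 19 × 60 + 11) × 30 + 8 = 142538.
Minute boundaries passed: 79; those not divisible by 10: 79 − 7 = 72; dropped labels = 2 × 72 = 144.
Actual frame index = 142538 − 144 = 142394.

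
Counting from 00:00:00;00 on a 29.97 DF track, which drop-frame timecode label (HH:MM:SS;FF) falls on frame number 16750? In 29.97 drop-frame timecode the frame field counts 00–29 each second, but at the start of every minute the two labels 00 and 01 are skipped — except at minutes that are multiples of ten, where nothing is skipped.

00:09:18;28

Ten DF minutes hold 17982 frames, so frame 16750 lies in block 0 (frames 0–17981) with 16750 frames into that block.
The block's first minute is 1800 frames and the rest 1798 each; 16750 frames reaches minute 9, so 0 × 18 + 9 × 2 = 18 labels have been skipped so far.
Adding those back, label number 16750 + 18 = 16768 at 30 labels/s is 558 s + 28 f = 0 h 9 min 18 s frame 28, i.e. 00:09:18;28.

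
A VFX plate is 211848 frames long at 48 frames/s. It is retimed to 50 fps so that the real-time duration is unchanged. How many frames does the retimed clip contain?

220675 frames

Target frames = source frames × (target rate / source rate) = 211848 × (50)/(48) = 211848 × 25/24 = 220675.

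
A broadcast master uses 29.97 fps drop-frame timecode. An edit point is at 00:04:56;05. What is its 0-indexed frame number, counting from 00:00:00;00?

Complete 10-minute blocks: 0, each 17982 frames → 0.
Remaining 4 whole minutes in the current block: 1800 + 3 × 1798 = 7194 frames.
Within the current minute: 56 × 30 + 5 − 2 = 1683 (labels ;00/;01 skipped at this minute). Total = 0 + 7194 + 1683 = 8877.

8877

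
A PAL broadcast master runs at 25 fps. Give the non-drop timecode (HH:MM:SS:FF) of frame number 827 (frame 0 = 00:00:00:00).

827 ÷ 25 = 33 full seconds, remainder 2 frames.
33 s = 0 h 0 min 33 s.
Timecode: 00:00:33:02.

00:00:33:02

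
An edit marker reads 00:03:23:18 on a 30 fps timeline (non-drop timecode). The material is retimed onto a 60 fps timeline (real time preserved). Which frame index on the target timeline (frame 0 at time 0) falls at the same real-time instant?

frame 12216

Source frame index: (0×3600 + 3×60 + 23) × 30 + 18 = 6108.
Real time: 6108 / (30) = 1018/5 s.
Target frame: (1018/5) × (60) = 12216.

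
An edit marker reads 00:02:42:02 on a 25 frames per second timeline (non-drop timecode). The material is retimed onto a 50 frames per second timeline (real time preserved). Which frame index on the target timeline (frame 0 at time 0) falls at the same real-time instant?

frame 8104

Source frame index: (0×3600 + 2×60 + 42) × 25 + 2 = 4052.
Real time: 4052 / (25) = 4052/25 s.
Target frame: (4052/25) × (50) = 8104.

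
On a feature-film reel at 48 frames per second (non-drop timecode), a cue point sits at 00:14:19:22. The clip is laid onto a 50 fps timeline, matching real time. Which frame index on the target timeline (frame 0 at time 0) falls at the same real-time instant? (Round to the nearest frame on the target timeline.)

Source frame index: (0×3600 + 14×60 + 19) × 48 + 22 = 41254.
Real time: 41254 / (48) = 20627/24 s.
Target frame: (20627/24) × (50) = 515675/12 ≈ 42972.917 → 42973.

frame 42973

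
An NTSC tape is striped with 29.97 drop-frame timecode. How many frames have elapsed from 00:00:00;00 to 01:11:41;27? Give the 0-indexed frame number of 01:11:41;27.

128929

Complete 10-minute blocks: 7, each 17982 frames → 125874.
Remaining 1 whole minute in the current block: 1800 + 0 × 1798 = 1800 frames.
Within the current minute: 41 × 30 + 27 − 2 = 1255 (labels ;00/;01 skipped at this minute). Total = 125874 + 1800 + 1255 = 128929.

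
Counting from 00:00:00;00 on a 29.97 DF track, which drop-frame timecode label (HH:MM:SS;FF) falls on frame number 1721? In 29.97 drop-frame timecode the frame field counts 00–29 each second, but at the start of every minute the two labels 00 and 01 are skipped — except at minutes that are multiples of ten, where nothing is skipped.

00:00:57;11

Ten DF minutes hold 17982 frames, so frame 1721 lies in block 0 (frames 0–17981) with 1721 frames into that block.
The block's first minute is 1800 frames and the rest 1798 each; 1721 frames reaches minute 0, so 0 × 18 + 0 × 2 = 0 labels have been skipped so far.
Adding those back, label number 1721 + 0 = 1721 at 30 labels/s is 57 s + 11 f = 0 h 0 min 57 s frame 11, i.e. 00:00:57;11.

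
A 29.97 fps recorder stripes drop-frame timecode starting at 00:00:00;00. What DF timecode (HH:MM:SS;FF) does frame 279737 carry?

Each 10-minute DF block holds 10 × 60 × 30 − 9 × 2 = 17982 frames. 279737 ÷ 17982 → 15 full blocks, remainder 10007.
Within the partial block the first minute is 1800 frames and each further minute 1798, so 5 further minute boundaries passed. Total skipped labels = 18 × 15 + 2 × 5 = 280.
Non-drop label index = 279737 + 280 = 280017; at 30 labels/s that is 02:35:33:27, i.e. DF 02:35:33;27.

02:35:33;27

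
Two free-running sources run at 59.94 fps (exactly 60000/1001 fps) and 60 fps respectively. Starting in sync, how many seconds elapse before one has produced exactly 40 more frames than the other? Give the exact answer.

2002/3 seconds

The gap grows by |60 − 60000/1001| = 60/1001 frames per second.
Time for a 40-frame gap: 40 ÷ (60/1001) = 2002/3 s.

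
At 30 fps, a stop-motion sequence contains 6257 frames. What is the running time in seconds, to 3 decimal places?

Running time = 6257 × 1/30 = 6257/30 s ≈ 208.567 s.

208.567 seconds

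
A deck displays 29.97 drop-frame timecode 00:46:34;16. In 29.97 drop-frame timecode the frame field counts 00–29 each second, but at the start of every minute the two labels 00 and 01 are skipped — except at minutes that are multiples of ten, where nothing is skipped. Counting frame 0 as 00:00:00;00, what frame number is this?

Complete 10-minute blocks: 4, each 17982 frames → 71928.
Remaining 6 whole minutes in the current block: 1800 + 5 × 1798 = 10790 frames.
Within the current minute: 34 × 30 + 16 − 2 = 1034 (labels ;00/;01 skipped at this minute). Total = 71928 + 10790 + 1034 = 83752.

83752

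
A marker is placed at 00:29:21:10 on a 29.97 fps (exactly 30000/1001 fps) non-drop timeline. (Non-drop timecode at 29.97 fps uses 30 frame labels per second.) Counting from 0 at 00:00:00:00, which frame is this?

Total seconds to the label: (0 × 3600 + 29 × 60 + 21) = 1761.
Frame index = 1761 × 30 + 10 = 52840.

frame 52840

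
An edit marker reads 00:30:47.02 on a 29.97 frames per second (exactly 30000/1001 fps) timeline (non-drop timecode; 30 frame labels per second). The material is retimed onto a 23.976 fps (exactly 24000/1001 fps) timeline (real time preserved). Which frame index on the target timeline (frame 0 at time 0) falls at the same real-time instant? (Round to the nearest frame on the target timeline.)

Source frame index: (0×3600 + 30×60 + 47) × 30 + 2 = 55412.
Real time: 55412 / (30000/1001) = 13866853/7500 s.
Target frame: (13866853/7500) × (24000/1001) = 221648/5 ≈ 44329.600 → 44330.

frame 44330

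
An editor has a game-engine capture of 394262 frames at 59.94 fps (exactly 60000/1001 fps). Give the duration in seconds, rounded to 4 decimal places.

Running time = 394262 × 1001/60000 = 197328131/30000 s ≈ 6577.6044 s.

6577.6044 seconds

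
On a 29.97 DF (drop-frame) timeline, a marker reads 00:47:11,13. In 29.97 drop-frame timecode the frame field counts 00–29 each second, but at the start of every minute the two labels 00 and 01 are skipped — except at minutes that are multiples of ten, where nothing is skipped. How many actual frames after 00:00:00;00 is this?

As if non-drop at 30 labels/s: (0 × 3600 + 47 × 60 + 11) × 30 + 13 = 84943.
Minute boundaries passed: 47; those not divisible by 10: 47 − 4 = 43; dropped labels = 2 × 43 = 86.
Actual frame index = 84943 − 86 = 84857.

84857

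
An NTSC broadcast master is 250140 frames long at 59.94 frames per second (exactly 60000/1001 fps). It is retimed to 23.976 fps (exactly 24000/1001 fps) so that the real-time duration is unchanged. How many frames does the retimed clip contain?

100056 frames

Target frames = source frames × (target rate / source rate) = 250140 × (24000/1001)/(60000/1001) = 250140 × 2/5 = 100056.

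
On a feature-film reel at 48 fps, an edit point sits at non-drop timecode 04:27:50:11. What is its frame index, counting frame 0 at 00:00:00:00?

Total seconds to the label: (4 × 3600 + 27 × 60 + 50) = 16070.
Frame index = 16070 × 48 + 11 = 771371.

771371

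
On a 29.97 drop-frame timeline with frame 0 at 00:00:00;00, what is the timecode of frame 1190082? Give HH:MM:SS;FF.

Ten DF minutes hold 17982 frames, so frame 1190082 lies in block 66 (frames 1186812–1204793) with 3270 frames into that block.
The block's first minute is 1800 frames and the rest 1798 each; 3270 frames reaches minute 1, so 66 × 18 + 1 × 2 = 1190 labels have been skipped so far.
Adding those back, label number 1190082 + 1190 = 1191272 at 30 labels/s is 39709 s + 2 f = 11 h 1 min 49 s frame 2, i.e. 11:01:49;02.

11:01:49;02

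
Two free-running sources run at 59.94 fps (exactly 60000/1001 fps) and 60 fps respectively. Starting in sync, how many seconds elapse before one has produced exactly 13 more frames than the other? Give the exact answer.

The gap grows by |60 − 60000/1001| = 60/1001 frames per second.
Time for a 13-frame gap: 13 ÷ (60/1001) = 13013/60 s.

13013/60 seconds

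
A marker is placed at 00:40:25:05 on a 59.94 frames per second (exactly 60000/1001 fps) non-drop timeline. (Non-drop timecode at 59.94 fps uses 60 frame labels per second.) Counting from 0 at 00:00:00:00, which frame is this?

frame 145505

Total seconds to the label: (0 × 3600 + 40 × 60 + 25) = 2425.
Frame index = 2425 × 60 + 5 = 145505.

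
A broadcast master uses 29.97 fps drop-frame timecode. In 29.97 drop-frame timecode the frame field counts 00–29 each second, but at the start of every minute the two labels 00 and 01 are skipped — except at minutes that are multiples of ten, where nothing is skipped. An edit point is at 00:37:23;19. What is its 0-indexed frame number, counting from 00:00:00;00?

As if non-drop at 30 labels/s: (0 × 3600 + 37 × 60 + 23) × 30 + 19 = 67309.
Minute boundaries passed: 37; those not divisible by 10: 37 − 3 = 34; dropped labels = 2 × 34 = 68.
Actual frame index = 67309 − 68 = 67241.

67241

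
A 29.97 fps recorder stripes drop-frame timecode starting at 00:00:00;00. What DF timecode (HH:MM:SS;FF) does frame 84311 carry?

Ten DF minutes hold 17982 frames, so frame 84311 lies in block 4 (frames 71928–89909) with 12383 frames into that block.
The block's first minute is 1800 frames and the rest 1798 each; 12383 frames reaches minute 6, so 4 × 18 + 6 × 2 = 84 labels have been skipped so far.
Adding those back, label number 84311 + 84 = 84395 at 30 labels/s is 2813 s + 5 f = 0 h 46 min 53 s frame 5, i.e. 00:46:53;05.

00:46:53;05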